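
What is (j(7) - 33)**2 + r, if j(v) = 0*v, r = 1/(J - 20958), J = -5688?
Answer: 29017493/26646 ≈ 1089.0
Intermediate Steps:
r = -1/26646 (r = 1/(-5688 - 20958) = 1/(-26646) = -1/26646 ≈ -3.7529e-5)
j(v) = 0
(j(7) - 33)**2 + r = (0 - 33)**2 - 1/26646 = (-33)**2 - 1/26646 = 1089 - 1/26646 = 29017493/26646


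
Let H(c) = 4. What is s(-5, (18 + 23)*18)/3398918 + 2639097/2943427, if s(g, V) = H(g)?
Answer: 4485043035377/5002233505993 ≈ 0.89661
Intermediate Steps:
s(g, V) = 4
s(-5, (18 + 23)*18)/3398918 + 2639097/2943427 = 4/3398918 + 2639097/2943427 = 4*(1/3398918) + 2639097*(1/2943427) = 2/1699459 + 2639097/2943427 = 4485043035377/5002233505993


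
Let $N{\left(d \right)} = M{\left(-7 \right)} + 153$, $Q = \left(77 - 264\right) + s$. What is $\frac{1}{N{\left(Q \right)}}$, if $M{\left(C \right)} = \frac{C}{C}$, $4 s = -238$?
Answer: $\frac{1}{154} \approx 0.0064935$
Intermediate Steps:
$s = - \frac{119}{2}$ ($s = \frac{1}{4} \left(-238\right) = - \frac{119}{2} \approx -59.5$)
$M{\left(C \right)} = 1$
$Q = - \frac{493}{2}$ ($Q = \left(77 - 264\right) - \frac{119}{2} = -187 - \frac{119}{2} = - \frac{493}{2} \approx -246.5$)
$N{\left(d \right)} = 154$ ($N{\left(d \right)} = 1 + 153 = 154$)
$\frac{1}{N{\left(Q \right)}} = \frac{1}{154}$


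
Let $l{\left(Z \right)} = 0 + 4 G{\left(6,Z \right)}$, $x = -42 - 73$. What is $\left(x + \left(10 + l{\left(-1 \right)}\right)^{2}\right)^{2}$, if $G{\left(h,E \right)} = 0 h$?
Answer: $225$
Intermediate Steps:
$x = -115$ ($x = -42 - 73 = -115$)
$G{\left(h,E \right)} = 0$
$l{\left(Z \right)} = 0$ ($l{\left(Z \right)} = 0 + 4 \cdot 0 = 0 + 0 = 0$)
$\left(x + \left(10 + l{\left(-1 \right)}\right)^{2}\right)^{2} = \left(-115 + \left(10 + 0\right)^{2}\right)^{2} = \left(-115 + 10^{2}\right)^{2} = \left(-115 + 100\right)^{2} = \left(-15\right)^{2} = 225$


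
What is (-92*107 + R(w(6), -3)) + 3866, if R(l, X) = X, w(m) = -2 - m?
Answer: -5981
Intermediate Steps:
(-92*107 + R(w(6), -3)) + 3866 = (-92*107 - 3) + 3866 = (-9844 - 3) + 3866 = -9847 + 3866 = -5981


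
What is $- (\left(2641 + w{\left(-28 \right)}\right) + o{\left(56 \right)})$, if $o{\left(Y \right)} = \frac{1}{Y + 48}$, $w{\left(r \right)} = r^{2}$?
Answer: $- \frac{356201}{104} \approx -3425.0$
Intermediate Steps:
$o{\left(Y \right)} = \frac{1}{48 + Y}$
$- (\left(2641 + w{\left(-28 \right)}\right) + o{\left(56 \right)}) = - (\left(2641 + \left(-28\right)^{2}\right) + \frac{1}{48 + 56}) = - (\left(2641 + 784\right) + \frac{1}{104}) = - (3425 + \frac{1}{104}) = \left(-1\right) \frac{356201}{104} = - \frac{356201}{104}$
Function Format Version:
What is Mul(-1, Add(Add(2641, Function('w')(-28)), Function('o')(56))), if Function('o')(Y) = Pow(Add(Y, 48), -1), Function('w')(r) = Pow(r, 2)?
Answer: Rational(-356201, 104) ≈ -3425.0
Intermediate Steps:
Function('o')(Y) = Pow(Add(48, Y), -1)
Mul(-1, Add(Add(2641, Function('w')(-28)), Function('o')(56))) = Mul(-1, Add(Add(2641, Pow(-28, 2)), Pow(Add(48, 56), -1))) = Mul(-1, Add(Add(2641, 784), Pow(104, -1))) = Mul(-1, Add(3425, Rational(1, 104))) = Mul(-1, Rational(356201, 104)) = Rational(-356201, 104)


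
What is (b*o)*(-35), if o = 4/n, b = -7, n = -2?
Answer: -490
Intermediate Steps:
o = -2 (o = 4/(-2) = 4*(-1/2) = -2)
(b*o)*(-35) = -7*(-2)*(-35) = 14*(-35) = -490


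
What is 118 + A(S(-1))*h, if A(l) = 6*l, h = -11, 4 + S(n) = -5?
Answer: 712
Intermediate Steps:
S(n) = -9 (S(n) = -4 - 5 = -9)
118 + A(S(-1))*h = 118 + (6*(-9))*(-11) = 118 - 54*(-11) = 118 + 594 = 712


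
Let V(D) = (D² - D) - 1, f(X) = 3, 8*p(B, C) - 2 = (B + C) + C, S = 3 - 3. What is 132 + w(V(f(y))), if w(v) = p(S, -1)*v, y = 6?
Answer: 132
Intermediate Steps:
S = 0
p(B, C) = ¼ + C/4 + B/8 (p(B, C) = ¼ + ((B + C) + C)/8 = ¼ + (B + 2*C)/8 = ¼ + (C/4 + B/8) = ¼ + C/4 + B/8)
V(D) = -1 + D² - D
w(v) = 0 (w(v) = (¼ + (¼)*(-1) + (⅛)*0)*v = (¼ - ¼ + 0)*v = 0*v = 0)
132 + w(V(f(y))) = 132 + 0 = 132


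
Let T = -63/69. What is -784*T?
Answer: 16464/23 ≈ 715.83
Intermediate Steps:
T = -21/23 (T = -63*1/69 = -21/23 ≈ -0.91304)
-784*T = -784*(-21/23) = 16464/23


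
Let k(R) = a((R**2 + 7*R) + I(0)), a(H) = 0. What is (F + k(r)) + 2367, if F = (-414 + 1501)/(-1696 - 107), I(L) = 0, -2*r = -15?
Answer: 4266614/1803 ≈ 2366.4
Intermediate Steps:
r = 15/2 (r = -1/2*(-15) = 15/2 ≈ 7.5000)
F = -1087/1803 (F = 1087/(-1803) = 1087*(-1/1803) = -1087/1803 ≈ -0.60288)
k(R) = 0
(F + k(r)) + 2367 = (-1087/1803 + 0) + 2367 = -1087/1803 + 2367 = 4266614/1803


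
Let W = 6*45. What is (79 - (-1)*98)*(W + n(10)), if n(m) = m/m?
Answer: 47967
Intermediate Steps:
n(m) = 1
W = 270
(79 - (-1)*98)*(W + n(10)) = (79 - (-1)*98)*(270 + 1) = (79 - 1*(-98))*271 = (79 + 98)*271 = 177*271 = 47967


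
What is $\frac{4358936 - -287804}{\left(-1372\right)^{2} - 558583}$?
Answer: $\frac{4646740}{1323801} \approx 3.5102$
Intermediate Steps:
$\frac{4358936 - -287804}{\left(-1372\right)^{2} - 558583} = \frac{4358936 + 287804}{1882384 - 558583} = \frac{4646740}{1323801}$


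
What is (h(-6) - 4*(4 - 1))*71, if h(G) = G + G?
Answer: -1704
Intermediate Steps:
h(G) = 2*G
(h(-6) - 4*(4 - 1))*71 = (2*(-6) - 4*(4 - 1))*71 = (-12 - 4*3)*71 = (-12 - 12)*71 = -24*71 = -1704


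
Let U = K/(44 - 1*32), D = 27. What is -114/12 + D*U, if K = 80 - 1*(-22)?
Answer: 220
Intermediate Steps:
K = 102 (K = 80 + 22 = 102)
U = 17/2 (U = 102/(44 - 1*32) = 102/(44 - 32) = 102/12 = 102*(1/12) = 17/2 ≈ 8.5000)
-114/12 + D*U = -114/12 + 27*(17/2) = -114*1/12 + 459/2 = -19/2 + 459/2 = 220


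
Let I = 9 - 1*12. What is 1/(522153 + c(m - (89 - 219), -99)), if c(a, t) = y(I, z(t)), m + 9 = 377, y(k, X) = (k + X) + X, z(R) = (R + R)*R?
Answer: 1/561354 ≈ 1.7814e-6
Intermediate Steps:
I = -3 (I = 9 - 12 = -3)
z(R) = 2*R**2 (z(R) = (2*R)*R = 2*R**2)
y(k, X) = k + 2*X (y(k, X) = (X + k) + X = k + 2*X)
m = 368 (m = -9 + 377 = 368)
c(a, t) = -3 + 4*t**2 (c(a, t) = -3 + 2*(2*t**2) = -3 + 4*t**2)
1/(522153 + c(m - (89 - 219), -99)) = 1/(522153 + (-3 + 4*(-99)**2)) = 1/(522153 + (-3 + 4*9801)) = 1/(522153 + (-3 + 39204)) = 1/(522153 + 39201) = 1/561354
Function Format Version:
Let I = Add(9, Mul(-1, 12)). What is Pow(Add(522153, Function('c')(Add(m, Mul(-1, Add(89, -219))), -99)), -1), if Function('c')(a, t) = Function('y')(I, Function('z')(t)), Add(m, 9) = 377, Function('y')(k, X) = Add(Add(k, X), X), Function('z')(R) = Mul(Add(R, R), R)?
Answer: Rational(1, 561354) ≈ 1.7814e-6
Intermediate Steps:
I = -3 (I = Add(9, -12) = -3)
Function('z')(R) = Mul(2, Pow(R, 2)) (Function('z')(R) = Mul(Mul(2, R), R) = Mul(2, Pow(R, 2)))
Function('y')(k, X) = Add(k, Mul(2, X)) (Function('y')(k, X) = Add(Add(X, k), X) = Add(k, Mul(2, X)))
m = 368 (m = Add(-9, 377) = 368)
Function('c')(a, t) = Add(-3, Mul(4, Pow(t, 2))) (Function('c')(a, t) = Add(-3, Mul(2, Mul(2, Pow(t, 2)))) = Add(-3, Mul(4, Pow(t, 2))))
Pow(Add(522153, Function('c')(Add(m, Mul(-1, Add(89, -219))), -99)), -1) = Pow(Add(522153, Add(-3, Mul(4, Pow(-99, 2)))), -1) = Pow(Add(522153, Add(-3, Mul(4, 9801))), -1) = Pow(Add(522153, Add(-3, 39204)), -1) = Pow(Add(522153, 39201), -1) = Pow(561354, -1) = Rational(1, 561354)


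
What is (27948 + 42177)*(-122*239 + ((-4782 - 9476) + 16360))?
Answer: -1897302000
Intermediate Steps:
(27948 + 42177)*(-122*239 + ((-4782 - 9476) + 16360)) = 70125*(-29158 + (-14258 + 16360)) = 70125*(-29158 + 2102) = 70125*(-27056) = -1897302000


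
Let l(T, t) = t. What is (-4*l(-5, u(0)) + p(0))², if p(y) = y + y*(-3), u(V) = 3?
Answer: 144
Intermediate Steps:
p(y) = -2*y (p(y) = y - 3*y = -2*y)
(-4*l(-5, u(0)) + p(0))² = (-4*3 - 2*0)² = (-12 + 0)² = (-12)² = 144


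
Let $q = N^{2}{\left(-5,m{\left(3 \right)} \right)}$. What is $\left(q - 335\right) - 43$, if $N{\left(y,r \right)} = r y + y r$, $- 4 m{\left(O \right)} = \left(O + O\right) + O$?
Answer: $\frac{513}{4} \approx 128.25$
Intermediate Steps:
$m{\left(O \right)} = - \frac{3 O}{4}$ ($m{\left(O \right)} = - \frac{\left(O + O\right) + O}{4} = - \frac{2 O + O}{4} = - \frac{3 O}{4}$)
$N{\left(y,r \right)} = 2 r y$ ($N{\left(y,r \right)} = r y + r y = 2 r y$)
$q = \frac{2025}{4}$ ($q = \left(2 \left(\left(- \frac{3}{4}\right) 3\right) \left(-5\right)\right)^{2} = \left(2 \left(- \frac{9}{4}\right) \left(-5\right)\right)^{2} = \left(\frac{45}{2}\right)^{2} = \frac{2025}{4} \approx 506.25$)
$\left(q - 335\right) - 43 = \left(\frac{2025}{4} - 335\right) - 43 = \frac{685}{4} - 43 = \frac{513}{4}$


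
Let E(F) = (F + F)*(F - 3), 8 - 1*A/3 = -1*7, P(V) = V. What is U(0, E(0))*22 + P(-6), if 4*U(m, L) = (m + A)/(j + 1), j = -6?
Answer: -111/2 ≈ -55.500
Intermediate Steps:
A = 45 (A = 24 - (-3)*7 = 24 - 3*(-7) = 24 + 21 = 45)
E(F) = 2*F*(-3 + F) (E(F) = (2*F)*(-3 + F) = 2*F*(-3 + F))
U(m, L) = -9/4 - m/20 (U(m, L) = ((m + 45)/(-6 + 1))/4 = ((45 + m)/(-5))/4 = ((45 + m)*(-1/5))/4 = (-9 - m/5)/4 = -9/4 - m/20)
U(0, E(0))*22 + P(-6) = (-9/4 - 1/20*0)*22 - 6 = (-9/4 + 0)*22 - 6 = -9/4*22 - 6 = -99/2 - 6 = -111/2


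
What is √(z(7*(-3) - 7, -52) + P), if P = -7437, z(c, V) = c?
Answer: I*√7465 ≈ 86.4*I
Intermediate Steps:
√(z(7*(-3) - 7, -52) + P) = √((7*(-3) - 7) - 7437) = √((-21 - 7) - 7437) = √(-28 - 7437) = √(-7465) = I*√7465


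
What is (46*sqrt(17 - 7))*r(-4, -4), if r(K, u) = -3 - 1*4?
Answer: -322*sqrt(10) ≈ -1018.3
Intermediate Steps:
r(K, u) = -7 (r(K, u) = -3 - 4 = -7)
(46*sqrt(17 - 7))*r(-4, -4) = (46*sqrt(17 - 7))*(-7) = (46*sqrt(10))*(-7) = -322*sqrt(10)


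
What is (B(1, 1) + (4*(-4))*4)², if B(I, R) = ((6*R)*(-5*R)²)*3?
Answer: 148996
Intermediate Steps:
B(I, R) = 450*R³ (B(I, R) = ((6*R)*(25*R²))*3 = (150*R³)*3 = 450*R³)
(B(1, 1) + (4*(-4))*4)² = (450*1³ + (4*(-4))*4)² = (450*1 - 16*4)² = (450 - 64)² = 386² = 148996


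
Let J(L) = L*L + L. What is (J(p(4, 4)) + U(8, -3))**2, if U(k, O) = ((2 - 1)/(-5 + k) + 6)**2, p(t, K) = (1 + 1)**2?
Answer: 292681/81 ≈ 3613.3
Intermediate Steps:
p(t, K) = 4 (p(t, K) = 2**2 = 4)
U(k, O) = (6 + 1/(-5 + k))**2 (U(k, O) = (1/(-5 + k) + 6)**2 = (6 + 1/(-5 + k))**2)
J(L) = L + L**2 (J(L) = L**2 + L = L + L**2)
(J(p(4, 4)) + U(8, -3))**2 = (4*(1 + 4) + (-29 + 6*8)**2/(-5 + 8)**2)**2 = (4*5 + (-29 + 48)**2/3**2)**2 = (20 + 19**2*(1/9))**2 = (20 + 361*(1/9))**2 = (20 + 361/9)**2 = (541/9)**2 = 292681/81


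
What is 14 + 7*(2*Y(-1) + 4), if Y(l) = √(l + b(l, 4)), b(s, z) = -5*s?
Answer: 70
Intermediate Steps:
Y(l) = 2*√(-l) (Y(l) = √(l - 5*l) = √(-4*l) = 2*√(-l))
14 + 7*(2*Y(-1) + 4) = 14 + 7*(2*(2*√(-1*(-1))) + 4) = 14 + 7*(2*(2*√1) + 4) = 14 + 7*(2*(2*1) + 4) = 14 + 7*(2*2 + 4) = 14 + 7*(4 + 4) = 14 + 7*8 = 14 + 56 = 70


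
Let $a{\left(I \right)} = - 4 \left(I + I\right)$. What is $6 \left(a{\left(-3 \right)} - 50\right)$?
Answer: $-156$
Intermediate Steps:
$a{\left(I \right)} = - 8 I$ ($a{\left(I \right)} = - 4 \cdot 2 I = - 8 I$)
$6 \left(a{\left(-3 \right)} - 50\right) = 6 \left(\left(-8\right) \left(-3\right) - 50\right) = 6 \left(24 - 50\right) = 6 \left(-26\right) = -156$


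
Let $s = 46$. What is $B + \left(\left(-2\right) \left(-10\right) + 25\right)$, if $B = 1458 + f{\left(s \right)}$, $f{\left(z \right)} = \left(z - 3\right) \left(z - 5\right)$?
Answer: $3266$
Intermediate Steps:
$f{\left(z \right)} = \left(-5 + z\right) \left(-3 + z\right)$ ($f{\left(z \right)} = \left(-3 + z\right) \left(-5 + z\right) = \left(-5 + z\right) \left(-3 + z\right)$)
$B = 3221$ ($B = 1458 + \left(15 + 46^{2} - 368\right) = 1458 + \left(15 + 2116 - 368\right) = 1458 + 1763 = 3221$)
$B + \left(\left(-2\right) \left(-10\right) + 25\right) = 3221 + \left(\left(-2\right) \left(-10\right) + 25\right) = 3221 + \left(20 + 25\right) = 3221 + 45 = 3266$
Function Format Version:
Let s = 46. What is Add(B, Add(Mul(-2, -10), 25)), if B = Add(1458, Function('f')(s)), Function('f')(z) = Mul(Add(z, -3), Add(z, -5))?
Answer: 3266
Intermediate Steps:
Function('f')(z) = Mul(Add(-5, z), Add(-3, z)) (Function('f')(z) = Mul(Add(-3, z), Add(-5, z)) = Mul(Add(-5, z), Add(-3, z)))
B = 3221 (B = Add(1458, Add(15, Pow(46, 2), Mul(-8, 46))) = Add(1458, Add(15, 2116, -368)) = Add(1458, 1763) = 3221)
Add(B, Add(Mul(-2, -10), 25)) = Add(3221, Add(Mul(-2, -10), 25)) = Add(3221, Add(20, 25)) = Add(3221, 45) = 3266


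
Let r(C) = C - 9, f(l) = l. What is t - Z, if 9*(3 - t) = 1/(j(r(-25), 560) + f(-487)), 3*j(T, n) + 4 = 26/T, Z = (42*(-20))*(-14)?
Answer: -878882761/74754 ≈ -11757.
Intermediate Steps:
r(C) = -9 + C
Z = 11760 (Z = -840*(-14) = 11760)
j(T, n) = -4/3 + 26/(3*T) (j(T, n) = -4/3 + (26/T)/3 = -4/3 + 26/(3*T))
t = 224279/74754 (t = 3 - 1/(9*(2*(13 - 2*(-9 - 25))/(3*(-9 - 25)) - 487)) = 3 - 1/(9*((⅔)*(13 - 2*(-34))/(-34) - 487)) = 3 - 1/(9*((⅔)*(-1/34)*(13 + 68) - 487)) = 3 - 1/(9*((⅔)*(-1/34)*81 - 487)) = 3 - 1/(9*(-27/17 - 487)) = 3 - 1/(9*(-8306/17)) = 3 - ⅑*(-17/8306) = 3 + 17/74754 = 224279/74754 ≈ 3.0002)
t - Z = 224279/74754 - 1*11760 = 224279/74754 - 11760 = -878882761/74754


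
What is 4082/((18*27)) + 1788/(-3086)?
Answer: 2932021/374949 ≈ 7.8198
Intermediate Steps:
4082/((18*27)) + 1788/(-3086) = 4082/486 + 1788*(-1/3086) = 4082*(1/486) - 894/1543 = 2041/243 - 894/1543 = 2932021/374949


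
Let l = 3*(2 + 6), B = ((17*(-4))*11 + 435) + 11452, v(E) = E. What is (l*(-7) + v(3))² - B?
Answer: 16086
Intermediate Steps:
B = 11139 (B = (-68*11 + 435) + 11452 = (-748 + 435) + 11452 = -313 + 11452 = 11139)
l = 24 (l = 3*8 = 24)
(l*(-7) + v(3))² - B = (24*(-7) + 3)² - 1*11139 = (-168 + 3)² - 11139 = (-165)² - 11139 = 27225 - 11139 = 16086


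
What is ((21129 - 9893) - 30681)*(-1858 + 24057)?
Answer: -431659555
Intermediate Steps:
((21129 - 9893) - 30681)*(-1858 + 24057) = (11236 - 30681)*22199 = -19445*22199 = -431659555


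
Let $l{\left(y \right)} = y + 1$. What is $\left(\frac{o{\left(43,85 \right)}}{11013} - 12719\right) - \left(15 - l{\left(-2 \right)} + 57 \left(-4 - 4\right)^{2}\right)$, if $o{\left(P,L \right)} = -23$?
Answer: $- \frac{180426002}{11013} \approx -16383.0$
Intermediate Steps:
$l{\left(y \right)} = 1 + y$
$\left(\frac{o{\left(43,85 \right)}}{11013} - 12719\right) - \left(15 - l{\left(-2 \right)} + 57 \left(-4 - 4\right)^{2}\right) = \left(- \frac{23}{11013} - 12719\right) + \left(- 57 \left(-4 - 4\right)^{2} + \left(\left(1 - 2\right) + 5 \left(-3\right)\right)\right) = \left(\left(-23\right) \frac{1}{11013} - 12719\right) - \left(16 + 57 \left(-8\right)^{2}\right) = \left(- \frac{23}{11013} - 12719\right) - 3664 = - \frac{140074370}{11013} - 3664 = - \frac{180426002}{11013}$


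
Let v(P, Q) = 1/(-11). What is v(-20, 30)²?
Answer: 1/121 ≈ 0.0082645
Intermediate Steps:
v(P, Q) = -1/11
v(-20, 30)² = (-1/11)² = 1/121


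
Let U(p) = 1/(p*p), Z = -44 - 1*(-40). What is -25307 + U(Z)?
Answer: -404911/16 ≈ -25307.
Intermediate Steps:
Z = -4 (Z = -44 + 40 = -4)
U(p) = p⁻² (U(p) = 1/(p²) = p⁻²)
-25307 + U(Z) = -25307 + (-4)⁻² = -25307 + 1/16 = -404911/16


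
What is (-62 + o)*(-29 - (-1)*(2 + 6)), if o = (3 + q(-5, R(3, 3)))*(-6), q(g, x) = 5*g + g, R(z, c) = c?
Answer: -2100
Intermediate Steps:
q(g, x) = 6*g
o = 162 (o = (3 + 6*(-5))*(-6) = (3 - 30)*(-6) = -27*(-6) = 162)
(-62 + o)*(-29 - (-1)*(2 + 6)) = (-62 + 162)*(-29 - (-1)*(2 + 6)) = 100*(-29 - (-1)*8) = 100*(-29 - 1*(-8)) = 100*(-29 + 8) = 100*(-21) = -2100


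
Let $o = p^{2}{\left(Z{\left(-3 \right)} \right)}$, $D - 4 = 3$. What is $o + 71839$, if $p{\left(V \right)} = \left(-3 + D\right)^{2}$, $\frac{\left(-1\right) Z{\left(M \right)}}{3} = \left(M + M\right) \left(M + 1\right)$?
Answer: $72095$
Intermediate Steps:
$D = 7$ ($D = 4 + 3 = 7$)
$Z{\left(M \right)} = - 6 M \left(1 + M\right)$ ($Z{\left(M \right)} = - 3 \left(M + M\right) \left(M + 1\right) = - 3 \cdot 2 M \left(1 + M\right) = - 6 M \left(1 + M\right)$)
$p{\left(V \right)} = 16$ ($p{\left(V \right)} = \left(-3 + 7\right)^{2} = 4^{2} = 16$)
$o = 256$ ($o = 16^{2} = 256$)
$o + 71839 = 256 + 71839 = 72095$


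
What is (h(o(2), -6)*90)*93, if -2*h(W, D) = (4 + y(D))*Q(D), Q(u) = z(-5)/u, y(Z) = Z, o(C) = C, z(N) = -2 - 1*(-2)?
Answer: 0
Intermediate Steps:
z(N) = 0 (z(N) = -2 + 2 = 0)
Q(u) = 0 (Q(u) = 0/u = 0)
h(W, D) = 0 (h(W, D) = -(4 + D)*0/2 = -½*0 = 0)
(h(o(2), -6)*90)*93 = (0*90)*93 = 0*93 = 0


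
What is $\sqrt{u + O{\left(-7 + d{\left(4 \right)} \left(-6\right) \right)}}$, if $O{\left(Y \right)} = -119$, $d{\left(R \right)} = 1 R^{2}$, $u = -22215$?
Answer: $i \sqrt{22334} \approx 149.45 i$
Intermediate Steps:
$d{\left(R \right)} = R^{2}$
$\sqrt{u + O{\left(-7 + d{\left(4 \right)} \left(-6\right) \right)}} = \sqrt{-22215 - 119} = \sqrt{-22334} = i \sqrt{22334}$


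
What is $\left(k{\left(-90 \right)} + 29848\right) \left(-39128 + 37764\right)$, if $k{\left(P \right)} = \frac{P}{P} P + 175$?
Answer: $-40828612$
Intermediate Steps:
$k{\left(P \right)} = 175 + P$ ($k{\left(P \right)} = 1 P + 175 = P + 175 = 175 + P$)
$\left(k{\left(-90 \right)} + 29848\right) \left(-39128 + 37764\right) = \left(\left(175 - 90\right) + 29848\right) \left(-39128 + 37764\right) = \left(85 + 29848\right) \left(-1364\right) = 29933 \left(-1364\right) = -40828612$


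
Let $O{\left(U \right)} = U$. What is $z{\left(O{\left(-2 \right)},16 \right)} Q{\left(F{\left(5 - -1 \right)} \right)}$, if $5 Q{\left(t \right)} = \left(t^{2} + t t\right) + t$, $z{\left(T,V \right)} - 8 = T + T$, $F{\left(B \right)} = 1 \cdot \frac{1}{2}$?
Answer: $\frac{4}{5} \approx 0.8$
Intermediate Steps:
$F{\left(B \right)} = \frac{1}{2}$ ($F{\left(B \right)} = 1 \cdot \frac{1}{2} = \frac{1}{2}$)
$z{\left(T,V \right)} = 8 + 2 T$ ($z{\left(T,V \right)} = 8 + \left(T + T\right) = 8 + 2 T$)
$Q{\left(t \right)} = \frac{t}{5} + \frac{2 t^{2}}{5}$ ($Q{\left(t \right)} = \frac{\left(t^{2} + t t\right) + t}{5} = \frac{\left(t^{2} + t^{2}\right) + t}{5} = \frac{2 t^{2} + t}{5} = \frac{t + 2 t^{2}}{5} = \frac{t}{5} + \frac{2 t^{2}}{5}$)
$z{\left(O{\left(-2 \right)},16 \right)} Q{\left(F{\left(5 - -1 \right)} \right)} = \left(8 + 2 \left(-2\right)\right) \frac{1}{5} \cdot \frac{1}{2} \left(1 + 2 \cdot \frac{1}{2}\right) = \left(8 - 4\right) \frac{1}{5} \cdot \frac{1}{2} \left(1 + 1\right) = 4 \cdot \frac{1}{5} \cdot \frac{1}{2} \cdot 2 = 4 \cdot \frac{1}{5} = \frac{4}{5}$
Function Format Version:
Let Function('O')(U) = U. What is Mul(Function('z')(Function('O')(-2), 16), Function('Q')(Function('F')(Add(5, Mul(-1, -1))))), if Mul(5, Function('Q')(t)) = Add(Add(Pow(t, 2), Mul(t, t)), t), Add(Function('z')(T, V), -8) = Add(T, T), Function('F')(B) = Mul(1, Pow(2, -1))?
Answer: Rational(4, 5) ≈ 0.80000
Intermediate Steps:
Function('F')(B) = Rational(1, 2) (Function('F')(B) = Mul(1, Rational(1, 2)) = Rational(1, 2))
Function('z')(T, V) = Add(8, Mul(2, T)) (Function('z')(T, V) = Add(8, Add(T, T)) = Add(8, Mul(2, T)))
Function('Q')(t) = Add(Mul(Rational(1, 5), t), Mul(Rational(2, 5), Pow(t, 2))) (Function('Q')(t) = Mul(Rational(1, 5), Add(Add(Pow(t, 2), Mul(t, t)), t)) = Mul(Rational(1, 5), Add(Add(Pow(t, 2), Pow(t, 2)), t)) = Mul(Rational(1, 5), Add(Mul(2, Pow(t, 2)), t)) = Mul(Rational(1, 5), Add(t, Mul(2, Pow(t, 2)))) = Add(Mul(Rational(1, 5), t), Mul(Rational(2, 5), Pow(t, 2))))
Mul(Function('z')(Function('O')(-2), 16), Function('Q')(Function('F')(Add(5, Mul(-1, -1))))) = Mul(Add(8, Mul(2, -2)), Mul(Rational(1, 5), Rational(1, 2), Add(1, Mul(2, Rational(1, 2))))) = Mul(Add(8, -4), Mul(Rational(1, 5), Rational(1, 2), Add(1, 1))) = Mul(4, Mul(Rational(1, 5), Rational(1, 2), 2)) = Mul(4, Rational(1, 5)) = Rational(4, 5)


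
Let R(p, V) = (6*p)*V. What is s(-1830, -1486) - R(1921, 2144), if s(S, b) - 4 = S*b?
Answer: -21992360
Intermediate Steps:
R(p, V) = 6*V*p
s(S, b) = 4 + S*b
s(-1830, -1486) - R(1921, 2144) = (4 - 1830*(-1486)) - 6*2144*1921 = (4 + 2719380) - 1*24711744 = 2719384 - 24711744 = -21992360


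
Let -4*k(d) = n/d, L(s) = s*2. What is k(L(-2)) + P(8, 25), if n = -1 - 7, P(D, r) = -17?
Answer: -35/2 ≈ -17.500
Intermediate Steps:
L(s) = 2*s
n = -8
k(d) = 2/d (k(d) = -(-2)/d = 2/d)
k(L(-2)) + P(8, 25) = 2/((2*(-2))) - 17 = 2/(-4) - 17 = 2*(-¼) - 17 = -½ - 17 = -35/2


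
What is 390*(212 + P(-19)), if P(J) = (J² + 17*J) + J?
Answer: 90090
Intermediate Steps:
P(J) = J² + 18*J
390*(212 + P(-19)) = 390*(212 - 19*(18 - 19)) = 390*(212 - 19*(-1)) = 390*(212 + 19) = 390*231 = 90090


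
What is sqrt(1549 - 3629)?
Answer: 4*I*sqrt(130) ≈ 45.607*I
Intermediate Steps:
sqrt(1549 - 3629) = sqrt(-2080) = 4*I*sqrt(130)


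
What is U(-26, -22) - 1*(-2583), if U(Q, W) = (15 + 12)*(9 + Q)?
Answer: 2124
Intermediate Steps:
U(Q, W) = 243 + 27*Q (U(Q, W) = 27*(9 + Q) = 243 + 27*Q)
U(-26, -22) - 1*(-2583) = (243 + 27*(-26)) - 1*(-2583) = (243 - 702) + 2583 = -459 + 2583 = 2124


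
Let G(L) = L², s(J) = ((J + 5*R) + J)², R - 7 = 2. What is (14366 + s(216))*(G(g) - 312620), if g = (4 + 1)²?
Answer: -75470030525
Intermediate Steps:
R = 9 (R = 7 + 2 = 9)
g = 25 (g = 5² = 25)
s(J) = (45 + 2*J)² (s(J) = ((J + 5*9) + J)² = ((J + 45) + J)² = ((45 + J) + J)² = (45 + 2*J)²)
(14366 + s(216))*(G(g) - 312620) = (14366 + (45 + 2*216)²)*(25² - 312620) = (14366 + (45 + 432)²)*(625 - 312620) = (14366 + 477²)*(-311995) = (14366 + 227529)*(-311995) = 241895*(-311995) = -75470030525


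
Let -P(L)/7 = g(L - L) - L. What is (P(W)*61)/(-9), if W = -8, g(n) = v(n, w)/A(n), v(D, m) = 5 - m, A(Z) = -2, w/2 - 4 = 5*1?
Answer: 12383/18 ≈ 687.94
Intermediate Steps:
w = 18 (w = 8 + 2*(5*1) = 8 + 2*5 = 8 + 10 = 18)
g(n) = 13/2 (g(n) = (5 - 1*18)/(-2) = (5 - 18)*(-1/2) = -13*(-1/2) = 13/2)
P(L) = -91/2 + 7*L (P(L) = -7*(13/2 - L) = -91/2 + 7*L)
(P(W)*61)/(-9) = ((-91/2 + 7*(-8))*61)/(-9) = ((-91/2 - 56)*61)*(-1/9) = -203/2*61*(-1/9) = -12383/2*(-1/9) = 12383/18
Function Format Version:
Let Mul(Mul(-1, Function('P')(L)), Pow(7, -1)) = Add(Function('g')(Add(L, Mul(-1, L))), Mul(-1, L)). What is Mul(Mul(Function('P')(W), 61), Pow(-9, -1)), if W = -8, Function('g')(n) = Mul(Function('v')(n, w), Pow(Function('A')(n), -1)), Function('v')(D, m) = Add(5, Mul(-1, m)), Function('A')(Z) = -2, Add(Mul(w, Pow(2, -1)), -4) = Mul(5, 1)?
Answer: Rational(12383, 18) ≈ 687.94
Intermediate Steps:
w = 18 (w = Add(8, Mul(2, Mul(5, 1))) = Add(8, Mul(2, 5)) = Add(8, 10) = 18)
Function('g')(n) = Rational(13, 2) (Function('g')(n) = Mul(Add(5, Mul(-1, 18)), Pow(-2, -1)) = Mul(Add(5, -18), Rational(-1, 2)) = Mul(-13, Rational(-1, 2)) = Rational(13, 2))
Function('P')(L) = Add(Rational(-91, 2), Mul(7, L)) (Function('P')(L) = Mul(-7, Add(Rational(13, 2), Mul(-1, L))) = Add(Rational(-91, 2), Mul(7, L)))
Mul(Mul(Function('P')(W), 61), Pow(-9, -1)) = Mul(Mul(Add(Rational(-91, 2), Mul(7, -8)), 61), Pow(-9, -1)) = Mul(Mul(Add(Rational(-91, 2), -56), 61), Rational(-1, 9)) = Mul(Mul(Rational(-203, 2), 61), Rational(-1, 9)) = Mul(Rational(-12383, 2), Rational(-1, 9)) = Rational(12383, 18)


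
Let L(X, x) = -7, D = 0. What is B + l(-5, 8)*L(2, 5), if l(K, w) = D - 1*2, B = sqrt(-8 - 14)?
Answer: 14 + I*sqrt(22) ≈ 14.0 + 4.6904*I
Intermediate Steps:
B = I*sqrt(22) (B = sqrt(-22) = I*sqrt(22) ≈ 4.6904*I)
l(K, w) = -2 (l(K, w) = 0 - 1*2 = 0 - 2 = -2)
B + l(-5, 8)*L(2, 5) = I*sqrt(22) - 2*(-7) = I*sqrt(22) + 14 = 14 + I*sqrt(22)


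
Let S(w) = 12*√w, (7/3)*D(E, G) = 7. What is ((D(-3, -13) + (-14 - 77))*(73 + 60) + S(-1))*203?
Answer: -2375912 + 2436*I ≈ -2.3759e+6 + 2436.0*I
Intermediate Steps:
D(E, G) = 3 (D(E, G) = (3/7)*7 = 3)
((D(-3, -13) + (-14 - 77))*(73 + 60) + S(-1))*203 = ((3 + (-14 - 77))*(73 + 60) + 12*√(-1))*203 = ((3 - 91)*133 + 12*I)*203 = (-88*133 + 12*I)*203 = (-11704 + 12*I)*203 = -2375912 + 2436*I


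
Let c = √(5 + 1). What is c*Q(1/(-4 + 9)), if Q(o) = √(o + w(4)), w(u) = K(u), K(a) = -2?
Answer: 3*I*√30/5 ≈ 3.2863*I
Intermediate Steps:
w(u) = -2
Q(o) = √(-2 + o) (Q(o) = √(o - 2) = √(-2 + o))
c = √6 ≈ 2.4495
c*Q(1/(-4 + 9)) = √6*√(-2 + 1/(-4 + 9)) = √6*√(-2 + 1/5) = √6*√(-2 + ⅕) = √6*√(-9/5) = √6*(3*I*√5/5) = 3*I*√30/5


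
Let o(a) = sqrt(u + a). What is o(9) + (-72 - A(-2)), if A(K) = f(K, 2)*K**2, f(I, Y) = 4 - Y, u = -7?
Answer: -80 + sqrt(2) ≈ -78.586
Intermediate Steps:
o(a) = sqrt(-7 + a)
A(K) = 2*K**2 (A(K) = (4 - 1*2)*K**2 = (4 - 2)*K**2 = 2*K**2)
o(9) + (-72 - A(-2)) = sqrt(-7 + 9) + (-72 - 2*(-2)**2) = sqrt(2) + (-72 - 2*4) = sqrt(2) + (-72 - 1*8) = sqrt(2) + (-72 - 8) = sqrt(2) - 80 = -80 + sqrt(2)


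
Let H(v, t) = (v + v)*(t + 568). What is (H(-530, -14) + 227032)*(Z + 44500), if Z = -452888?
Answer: 147104624704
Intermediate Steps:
H(v, t) = 2*v*(568 + t) (H(v, t) = (2*v)*(568 + t) = 2*v*(568 + t))
(H(-530, -14) + 227032)*(Z + 44500) = (2*(-530)*(568 - 14) + 227032)*(-452888 + 44500) = (2*(-530)*554 + 227032)*(-408388) = (-587240 + 227032)*(-408388) = -360208*(-408388) = 147104624704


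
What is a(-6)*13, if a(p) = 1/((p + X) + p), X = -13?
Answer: -13/25 ≈ -0.52000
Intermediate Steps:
a(p) = 1/(-13 + 2*p) (a(p) = 1/((p - 13) + p) = 1/((-13 + p) + p) = 1/(-13 + 2*p))
a(-6)*13 = 13/(-13 + 2*(-6)) = 13/(-13 - 12) = 13/(-25) = -1/25*13 = -13/25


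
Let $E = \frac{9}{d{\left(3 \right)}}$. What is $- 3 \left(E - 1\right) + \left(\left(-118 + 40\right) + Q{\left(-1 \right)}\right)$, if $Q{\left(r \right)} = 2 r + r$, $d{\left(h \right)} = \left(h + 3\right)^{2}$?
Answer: $- \frac{315}{4} \approx -78.75$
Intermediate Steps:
$d{\left(h \right)} = \left(3 + h\right)^{2}$
$Q{\left(r \right)} = 3 r$
$E = \frac{1}{4}$ ($E = \frac{9}{\left(3 + 3\right)^{2}} = \frac{9}{6^{2}} = \frac{9}{36} = 9 \cdot \frac{1}{36} = \frac{1}{4} \approx 0.25$)
$- 3 \left(E - 1\right) + \left(\left(-118 + 40\right) + Q{\left(-1 \right)}\right) = - 3 \left(\frac{1}{4} - 1\right) + \left(\left(-118 + 40\right) + 3 \left(-1\right)\right) = \left(-3\right) \left(- \frac{3}{4}\right) - 81 = \frac{9}{4} - 81 = - \frac{315}{4}$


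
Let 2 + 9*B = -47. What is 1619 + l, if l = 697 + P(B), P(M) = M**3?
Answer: 1570715/729 ≈ 2154.6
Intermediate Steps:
B = -49/9 (B = -2/9 + (1/9)*(-47) = -2/9 - 47/9 = -49/9 ≈ -5.4444)
l = 390464/729 (l = 697 + (-49/9)**3 = 697 - 117649/729 = 390464/729 ≈ 535.62)
1619 + l = 1619 + 390464/729 = 1570715/729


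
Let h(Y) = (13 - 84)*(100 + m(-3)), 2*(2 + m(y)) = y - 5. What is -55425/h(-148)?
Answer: 55425/6674 ≈ 8.3046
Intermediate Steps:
m(y) = -9/2 + y/2 (m(y) = -2 + (y - 5)/2 = -2 + (-5 + y)/2 = -2 + (-5/2 + y/2) = -9/2 + y/2)
h(Y) = -6674 (h(Y) = (13 - 84)*(100 + (-9/2 + (½)*(-3))) = -71*(100 + (-9/2 - 3/2)) = -71*(100 - 6) = -71*94 = -6674)
-55425/h(-148) = -55425/(-6674) = -55425*(-1/6674) = 55425/6674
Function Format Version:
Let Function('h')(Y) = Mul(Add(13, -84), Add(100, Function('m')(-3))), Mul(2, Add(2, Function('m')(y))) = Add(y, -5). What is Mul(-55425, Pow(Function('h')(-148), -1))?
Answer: Rational(55425, 6674) ≈ 8.3046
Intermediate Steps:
Function('m')(y) = Add(Rational(-9, 2), Mul(Rational(1, 2), y)) (Function('m')(y) = Add(-2, Mul(Rational(1, 2), Add(y, -5))) = Add(-2, Mul(Rational(1, 2), Add(-5, y))) = Add(-2, Add(Rational(-5, 2), Mul(Rational(1, 2), y))) = Add(Rational(-9, 2), Mul(Rational(1, 2), y)))
Function('h')(Y) = -6674 (Function('h')(Y) = Mul(Add(13, -84), Add(100, Add(Rational(-9, 2), Mul(Rational(1, 2), -3)))) = Mul(-71, Add(100, Add(Rational(-9, 2), Rational(-3, 2)))) = Mul(-71, Add(100, -6)) = Mul(-71, 94) = -6674)
Mul(-55425, Pow(Function('h')(-148), -1)) = Mul(-55425, Pow(-6674, -1)) = Mul(-55425, Rational(-1, 6674)) = Rational(55425, 6674)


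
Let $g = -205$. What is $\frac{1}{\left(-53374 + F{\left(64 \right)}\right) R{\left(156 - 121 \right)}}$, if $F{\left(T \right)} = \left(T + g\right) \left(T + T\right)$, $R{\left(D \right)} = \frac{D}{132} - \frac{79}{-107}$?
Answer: $- \frac{7062}{506132003} \approx -1.3953 \cdot 10^{-5}$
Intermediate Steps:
$R{\left(D \right)} = \frac{79}{107} + \frac{D}{132}$ ($R{\left(D \right)} = D \frac{1}{132} - - \frac{79}{107} = \frac{D}{132} + \frac{79}{107} = \frac{79}{107} + \frac{D}{132}$)
$F{\left(T \right)} = 2 T \left(-205 + T\right)$ ($F{\left(T \right)} = \left(T - 205\right) \left(T + T\right) = \left(-205 + T\right) 2 T = 2 T \left(-205 + T\right)$)
$\frac{1}{\left(-53374 + F{\left(64 \right)}\right) R{\left(156 - 121 \right)}} = \frac{1}{\left(-53374 + 2 \cdot 64 \left(-205 + 64\right)\right) \left(\frac{79}{107} + \frac{156 - 121}{132}\right)} = \frac{1}{\left(-53374 + 2 \cdot 64 \left(-141\right)\right) \left(\frac{79}{107} + \frac{156 - 121}{132}\right)} = \frac{1}{\left(-53374 - 18048\right) \left(\frac{79}{107} + \frac{1}{132} \cdot 35\right)} = \frac{1}{\left(-71422\right) \left(\frac{79}{107} + \frac{35}{132}\right)} = - \frac{1}{71422 \cdot \frac{14173}{14124}} = \left(- \frac{1}{71422}\right) \frac{14124}{14173} = - \frac{7062}{506132003}$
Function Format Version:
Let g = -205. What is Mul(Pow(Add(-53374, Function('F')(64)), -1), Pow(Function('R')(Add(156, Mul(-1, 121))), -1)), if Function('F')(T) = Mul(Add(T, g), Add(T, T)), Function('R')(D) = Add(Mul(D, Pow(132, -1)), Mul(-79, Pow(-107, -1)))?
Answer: Rational(-7062, 506132003) ≈ -1.3953e-5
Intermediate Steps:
Function('R')(D) = Add(Rational(79, 107), Mul(Rational(1, 132), D)) (Function('R')(D) = Add(Mul(D, Rational(1, 132)), Mul(-79, Rational(-1, 107))) = Add(Mul(Rational(1, 132), D), Rational(79, 107)) = Add(Rational(79, 107), Mul(Rational(1, 132), D)))
Function('F')(T) = Mul(2, T, Add(-205, T)) (Function('F')(T) = Mul(Add(T, -205), Add(T, T)) = Mul(Add(-205, T), Mul(2, T)) = Mul(2, T, Add(-205, T)))
Mul(Pow(Add(-53374, Function('F')(64)), -1), Pow(Function('R')(Add(156, Mul(-1, 121))), -1)) = Mul(Pow(Add(-53374, Mul(2, 64, Add(-205, 64))), -1), Pow(Add(Rational(79, 107), Mul(Rational(1, 132), Add(156, Mul(-1, 121)))), -1)) = Mul(Pow(Add(-53374, Mul(2, 64, -141)), -1), Pow(Add(Rational(79, 107), Mul(Rational(1, 132), Add(156, -121))), -1)) = Mul(Pow(Add(-53374, -18048), -1), Pow(Add(Rational(79, 107), Mul(Rational(1, 132), 35)), -1)) = Mul(Pow(-71422, -1), Pow(Add(Rational(79, 107), Rational(35, 132)), -1)) = Mul(Rational(-1, 71422), Pow(Rational(14173, 14124), -1)) = Mul(Rational(-1, 71422), Rational(14124, 14173)) = Rational(-7062, 506132003)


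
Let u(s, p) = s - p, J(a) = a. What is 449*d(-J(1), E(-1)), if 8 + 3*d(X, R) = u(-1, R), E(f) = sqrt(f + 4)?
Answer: -1347 - 449*sqrt(3)/3 ≈ -1606.2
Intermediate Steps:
E(f) = sqrt(4 + f)
d(X, R) = -3 - R/3 (d(X, R) = -8/3 + (-1 - R)/3 = -8/3 + (-1/3 - R/3) = -3 - R/3)
449*d(-J(1), E(-1)) = 449*(-3 - sqrt(4 - 1)/3) = 449*(-3 - sqrt(3)/3) = -1347 - 449*sqrt(3)/3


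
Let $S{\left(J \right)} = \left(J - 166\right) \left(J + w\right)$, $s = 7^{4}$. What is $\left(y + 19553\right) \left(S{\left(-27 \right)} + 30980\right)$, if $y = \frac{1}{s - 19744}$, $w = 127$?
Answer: $\frac{3960777679040}{17343} \approx 2.2838 \cdot 10^{8}$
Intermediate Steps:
$s = 2401$
$S{\left(J \right)} = \left(-166 + J\right) \left(127 + J\right)$ ($S{\left(J \right)} = \left(J - 166\right) \left(J + 127\right) = \left(-166 + J\right) \left(127 + J\right)$)
$y = - \frac{1}{17343}$ ($y = \frac{1}{2401 - 19744} = \frac{1}{-17343} = - \frac{1}{17343} \approx -5.766 \cdot 10^{-5}$)
$\left(y + 19553\right) \left(S{\left(-27 \right)} + 30980\right) = \left(- \frac{1}{17343} + 19553\right) \left(\left(-21082 + \left(-27\right)^{2} - -1053\right) + 30980\right) = \frac{339107678 \left(\left(-21082 + 729 + 1053\right) + 30980\right)}{17343} = \frac{339107678 \left(-19300 + 30980\right)}{17343} = \frac{339107678}{17343} \cdot 11680 = \frac{3960777679040}{17343}$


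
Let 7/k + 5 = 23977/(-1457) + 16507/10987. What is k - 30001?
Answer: -9583178331308/319424895 ≈ -30001.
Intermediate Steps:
k = -112056413/319424895 (k = 7/(-5 + (23977/(-1457) + 16507/10987)) = 7/(-5 + (23977*(-1/1457) + 16507*(1/10987))) = 7/(-5 + (-23977/1457 + 16507/10987)) = 7/(-5 - 239384600/16008059) = 7/(-319424895/16008059) = 7*(-16008059/319424895) = -112056413/319424895 ≈ -0.35081)
k - 30001 = -112056413/319424895 - 30001 = -9583178331308/319424895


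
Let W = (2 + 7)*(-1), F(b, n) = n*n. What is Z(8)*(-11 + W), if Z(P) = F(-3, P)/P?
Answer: -160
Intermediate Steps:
F(b, n) = n**2
W = -9 (W = 9*(-1) = -9)
Z(P) = P (Z(P) = P**2/P = P)
Z(8)*(-11 + W) = 8*(-11 - 9) = 8*(-20) = -160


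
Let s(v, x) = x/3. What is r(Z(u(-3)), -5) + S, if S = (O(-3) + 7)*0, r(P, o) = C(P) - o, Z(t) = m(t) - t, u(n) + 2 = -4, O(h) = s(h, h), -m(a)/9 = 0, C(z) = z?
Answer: 11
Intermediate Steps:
s(v, x) = x/3 (s(v, x) = x*(1/3) = x/3)
m(a) = 0 (m(a) = -9*0 = 0)
O(h) = h/3
u(n) = -6 (u(n) = -2 - 4 = -6)
Z(t) = -t (Z(t) = 0 - t = -t)
r(P, o) = P - o
S = 0 (S = ((1/3)*(-3) + 7)*0 = (-1 + 7)*0 = 6*0 = 0)
r(Z(u(-3)), -5) + S = (-1*(-6) - 1*(-5)) + 0 = (6 + 5) + 0 = 11 + 0 = 11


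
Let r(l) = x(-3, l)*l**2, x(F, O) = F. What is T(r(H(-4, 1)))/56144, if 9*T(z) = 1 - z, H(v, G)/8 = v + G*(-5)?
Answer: 15553/505296 ≈ 0.030780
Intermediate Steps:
H(v, G) = -40*G + 8*v (H(v, G) = 8*(v + G*(-5)) = 8*(v - 5*G) = -40*G + 8*v)
r(l) = -3*l**2
T(z) = 1/9 - z/9 (T(z) = (1 - z)/9 = 1/9 - z/9)
T(r(H(-4, 1)))/56144 = (1/9 - (-1)*(-40*1 + 8*(-4))**2/3)/56144 = (1/9 - (-1)*(-40 - 32)**2/3)*(1/56144) = (1/9 - (-1)*(-72)**2/3)*(1/56144) = (1/9 - (-1)*5184/3)*(1/56144) = (1/9 - 1/9*(-15552))*(1/56144) = (1/9 + 1728)*(1/56144) = (15553/9)*(1/56144) = 15553/505296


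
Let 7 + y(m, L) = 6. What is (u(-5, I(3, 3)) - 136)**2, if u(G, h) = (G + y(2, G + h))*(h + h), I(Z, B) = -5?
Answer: 5776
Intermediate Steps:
y(m, L) = -1 (y(m, L) = -7 + 6 = -1)
u(G, h) = 2*h*(-1 + G) (u(G, h) = (G - 1)*(h + h) = (-1 + G)*(2*h) = 2*h*(-1 + G))
(u(-5, I(3, 3)) - 136)**2 = (2*(-5)*(-1 - 5) - 136)**2 = (2*(-5)*(-6) - 136)**2 = (60 - 136)**2 = (-76)**2 = 5776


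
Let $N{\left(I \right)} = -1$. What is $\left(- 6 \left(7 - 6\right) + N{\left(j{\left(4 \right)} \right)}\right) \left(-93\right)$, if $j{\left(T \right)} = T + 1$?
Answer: $651$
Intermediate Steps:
$j{\left(T \right)} = 1 + T$
$\left(- 6 \left(7 - 6\right) + N{\left(j{\left(4 \right)} \right)}\right) \left(-93\right) = \left(- 6 \left(7 - 6\right) - 1\right) \left(-93\right) = \left(\left(-6\right) 1 - 1\right) \left(-93\right) = \left(-6 - 1\right) \left(-93\right) = \left(-7\right) \left(-93\right) = 651$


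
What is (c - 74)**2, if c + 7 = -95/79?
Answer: 42172036/6241 ≈ 6757.3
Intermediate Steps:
c = -648/79 (c = -7 - 95/79 = -648/79 ≈ -8.2025)
(c - 74)**2 = (-648/79 - 74)**2 = (-6494/79)**2 = 42172036/6241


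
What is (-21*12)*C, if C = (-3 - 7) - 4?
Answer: 3528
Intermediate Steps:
C = -14 (C = -10 - 4 = -14)
(-21*12)*C = -21*12*(-14) = -252*(-14) = 3528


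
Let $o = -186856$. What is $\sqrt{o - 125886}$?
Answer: $i \sqrt{312742} \approx 559.23 i$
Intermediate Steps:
$\sqrt{o - 125886} = \sqrt{-186856 - 125886} = \sqrt{-312742} = i \sqrt{312742}$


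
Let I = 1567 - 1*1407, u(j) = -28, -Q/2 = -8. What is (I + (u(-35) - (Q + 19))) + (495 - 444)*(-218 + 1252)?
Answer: 52831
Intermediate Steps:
Q = 16 (Q = -2*(-8) = 16)
I = 160 (I = 1567 - 1407 = 160)
(I + (u(-35) - (Q + 19))) + (495 - 444)*(-218 + 1252) = (160 + (-28 - (16 + 19))) + (495 - 444)*(-218 + 1252) = (160 + (-28 - 1*35)) + 51*1034 = (160 + (-28 - 35)) + 52734 = (160 - 63) + 52734 = 97 + 52734 = 52831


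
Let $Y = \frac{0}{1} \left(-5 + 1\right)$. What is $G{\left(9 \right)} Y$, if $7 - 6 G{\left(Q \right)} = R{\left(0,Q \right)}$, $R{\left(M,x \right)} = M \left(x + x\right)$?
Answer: $0$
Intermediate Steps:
$R{\left(M,x \right)} = 2 M x$ ($R{\left(M,x \right)} = M 2 x = 2 M x$)
$G{\left(Q \right)} = \frac{7}{6}$ ($G{\left(Q \right)} = \frac{7}{6} - \frac{2 \cdot 0 Q}{6} = \frac{7}{6} - 0 = \frac{7}{6} + 0 = \frac{7}{6}$)
$Y = 0$ ($Y = 0 \cdot 1 \left(-4\right) = 0 \left(-4\right) = 0$)
$G{\left(9 \right)} Y = \frac{7}{6} \cdot 0 = 0$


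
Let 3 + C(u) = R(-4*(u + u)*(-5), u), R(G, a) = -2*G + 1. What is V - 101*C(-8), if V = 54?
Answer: -64384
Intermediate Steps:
R(G, a) = 1 - 2*G
C(u) = -2 - 80*u (C(u) = -3 + (1 - 2*(-4*(u + u))*(-5)) = -3 + (1 - 2*(-8*u)*(-5)) = -3 + (1 - 80*u) = -2 - 80*u)
V - 101*C(-8) = 54 - 101*(-2 - 80*(-8)) = 54 - 101*(-2 + 640) = 54 - 101*638 = 54 - 64438 = -64384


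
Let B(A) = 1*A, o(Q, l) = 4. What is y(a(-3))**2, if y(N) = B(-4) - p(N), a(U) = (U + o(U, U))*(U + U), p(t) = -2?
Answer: 4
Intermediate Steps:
a(U) = 2*U*(4 + U) (a(U) = (U + 4)*(U + U) = (4 + U)*(2*U) = 2*U*(4 + U))
B(A) = A
y(N) = -2 (y(N) = -4 - 1*(-2) = -4 + 2 = -2)
y(a(-3))**2 = (-2)**2 = 4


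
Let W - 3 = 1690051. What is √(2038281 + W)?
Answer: √3728335 ≈ 1930.9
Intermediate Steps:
W = 1690054 (W = 3 + 1690051 = 1690054)
√(2038281 + W) = √(2038281 + 1690054) = √3728335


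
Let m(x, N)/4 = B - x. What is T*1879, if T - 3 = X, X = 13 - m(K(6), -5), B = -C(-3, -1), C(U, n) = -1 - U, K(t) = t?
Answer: 90192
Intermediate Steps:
B = -2 (B = -(-1 - 1*(-3)) = -(-1 + 3) = -1*2 = -2)
m(x, N) = -8 - 4*x (m(x, N) = 4*(-2 - x) = -8 - 4*x)
X = 45 (X = 13 - (-8 - 4*6) = 13 - (-8 - 24) = 13 - 1*(-32) = 13 + 32 = 45)
T = 48 (T = 3 + 45 = 48)
T*1879 = 48*1879 = 90192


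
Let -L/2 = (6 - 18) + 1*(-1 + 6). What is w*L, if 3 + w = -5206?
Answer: -72926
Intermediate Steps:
w = -5209 (w = -3 - 5206 = -5209)
L = 14 (L = -2*((6 - 18) + 1*(-1 + 6)) = -2*(-12 + 1*5) = -2*(-12 + 5) = -2*(-7) = 14)
w*L = -5209*14 = -72926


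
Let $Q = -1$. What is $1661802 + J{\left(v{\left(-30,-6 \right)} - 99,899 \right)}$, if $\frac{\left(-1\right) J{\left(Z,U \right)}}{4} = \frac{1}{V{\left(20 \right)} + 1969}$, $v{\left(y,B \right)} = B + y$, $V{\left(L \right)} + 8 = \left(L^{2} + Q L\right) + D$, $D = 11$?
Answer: $\frac{977139575}{588} \approx 1.6618 \cdot 10^{6}$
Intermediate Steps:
$V{\left(L \right)} = 3 + L^{2} - L$ ($V{\left(L \right)} = -8 + \left(\left(L^{2} - L\right) + 11\right) = -8 + \left(11 + L^{2} - L\right) = 3 + L^{2} - L$)
$J{\left(Z,U \right)} = - \frac{1}{588}$ ($J{\left(Z,U \right)} = - \frac{4}{\left(3 + 20^{2} - 20\right) + 1969} = - \frac{4}{\left(3 + 400 - 20\right) + 1969} = - \frac{4}{383 + 1969} = - \frac{4}{2352} = \left(-4\right) \frac{1}{2352} = - \frac{1}{588}$)
$1661802 + J{\left(v{\left(-30,-6 \right)} - 99,899 \right)} = 1661802 - \frac{1}{588} = \frac{977139575}{588}$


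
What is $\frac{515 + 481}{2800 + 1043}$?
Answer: $\frac{332}{1281} \approx 0.25917$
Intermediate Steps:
$\frac{515 + 481}{2800 + 1043} = \frac{996}{3843} = 996 \cdot \frac{1}{3843} = \frac{332}{1281}$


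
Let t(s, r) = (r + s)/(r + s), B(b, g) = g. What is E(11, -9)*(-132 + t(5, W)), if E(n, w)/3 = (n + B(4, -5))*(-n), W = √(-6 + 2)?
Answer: 25938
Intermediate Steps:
W = 2*I (W = √(-4) = 2*I ≈ 2.0*I)
t(s, r) = 1
E(n, w) = -3*n*(-5 + n) (E(n, w) = 3*((n - 5)*(-n)) = 3*((-5 + n)*(-n)) = 3*(-n*(-5 + n)) = -3*n*(-5 + n))
E(11, -9)*(-132 + t(5, W)) = (3*11*(5 - 1*11))*(-132 + 1) = (3*11*(5 - 11))*(-131) = (3*11*(-6))*(-131) = -198*(-131) = 25938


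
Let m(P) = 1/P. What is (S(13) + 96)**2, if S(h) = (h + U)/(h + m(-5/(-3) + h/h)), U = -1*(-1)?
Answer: 107827456/11449 ≈ 9418.1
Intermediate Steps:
U = 1
m(P) = 1/P
S(h) = (1 + h)/(3/8 + h) (S(h) = (h + 1)/(h + 1/(-5/(-3) + h/h)) = (1 + h)/(h + 1/(-5*(-1/3) + 1)) = (1 + h)/(h + 1/(5/3 + 1)) = (1 + h)/(h + 1/(8/3)) = (1 + h)/(h + 3/8) = (1 + h)/(3/8 + h))
(S(13) + 96)**2 = (8*(1 + 13)/(3 + 8*13) + 96)**2 = (8*14/(3 + 104) + 96)**2 = (8*14/107 + 96)**2 = (8*(1/107)*14 + 96)**2 = (112/107 + 96)**2 = (10384/107)**2 = 107827456/11449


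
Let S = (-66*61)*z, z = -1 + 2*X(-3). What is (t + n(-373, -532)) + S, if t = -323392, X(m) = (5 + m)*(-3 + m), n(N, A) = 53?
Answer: -222689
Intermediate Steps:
X(m) = (-3 + m)*(5 + m)
z = -25 (z = -1 + 2*(-15 + (-3)**2 + 2*(-3)) = -1 + 2*(-15 + 9 - 6) = -1 + 2*(-12) = -1 - 24 = -25)
S = 100650 (S = -66*61*(-25) = -4026*(-25) = 100650)
(t + n(-373, -532)) + S = (-323392 + 53) + 100650 = -323339 + 100650 = -222689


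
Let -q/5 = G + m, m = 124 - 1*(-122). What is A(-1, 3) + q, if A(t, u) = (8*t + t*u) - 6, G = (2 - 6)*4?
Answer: -1167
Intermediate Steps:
G = -16 (G = -4*4 = -16)
m = 246 (m = 124 + 122 = 246)
A(t, u) = -6 + 8*t + t*u
q = -1150 (q = -5*(-16 + 246) = -5*230 = -1150)
A(-1, 3) + q = (-6 + 8*(-1) - 1*3) - 1150 = (-6 - 8 - 3) - 1150 = -17 - 1150 = -1167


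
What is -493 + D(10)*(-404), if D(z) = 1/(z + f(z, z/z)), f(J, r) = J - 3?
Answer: -8785/17 ≈ -516.76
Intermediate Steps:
f(J, r) = -3 + J
D(z) = 1/(-3 + 2*z) (D(z) = 1/(z + (-3 + z)) = 1/(-3 + 2*z))
-493 + D(10)*(-404) = -493 - 404/(-3 + 2*10) = -493 - 404/(-3 + 20) = -493 - 404/17 = -8785/17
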